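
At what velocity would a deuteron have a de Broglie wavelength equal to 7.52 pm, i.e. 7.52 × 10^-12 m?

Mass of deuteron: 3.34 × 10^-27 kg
2.64 × 10^4 m/s

From λ = h/(mv), solve for v:

v = h/(mλ)
v = (6.626 × 10^-34 J·s) / (3.34 × 10^-27 kg × 7.52 × 10^-12 m)
v = 2.64 × 10^4 m/s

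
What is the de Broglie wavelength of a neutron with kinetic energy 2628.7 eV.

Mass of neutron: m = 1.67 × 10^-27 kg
5.59 × 10^-13 m

Using λ = h/√(2mKE):

First convert KE to Joules: KE = 2628.7 eV = 4.212 × 10^-16 J

λ = h/√(2mKE)
λ = (6.626 × 10^-34 J·s) / √(2 × 1.67 × 10^-27 kg × 4.212 × 10^-16 J)
λ = 5.59 × 10^-13 m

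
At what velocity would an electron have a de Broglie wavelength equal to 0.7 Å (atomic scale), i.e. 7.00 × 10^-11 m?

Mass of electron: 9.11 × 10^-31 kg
1.04 × 10^7 m/s

From λ = h/(mv), solve for v:

v = h/(mλ)
v = (6.626 × 10^-34 J·s) / (9.11 × 10^-31 kg × 7.00 × 10^-11 m)
v = 1.04 × 10^7 m/s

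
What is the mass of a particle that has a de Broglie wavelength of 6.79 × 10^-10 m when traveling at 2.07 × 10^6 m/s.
4.71 × 10^-31 kg

From the de Broglie relation λ = h/(mv), we solve for m:

m = h/(λv)
m = (6.626 × 10^-34 J·s) / (6.79 × 10^-10 m × 2.07 × 10^6 m/s)
m = 4.71 × 10^-31 kg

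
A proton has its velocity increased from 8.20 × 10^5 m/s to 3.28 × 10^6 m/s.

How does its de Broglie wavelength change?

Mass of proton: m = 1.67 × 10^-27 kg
The wavelength decreases by a factor of 4.

Using λ = h/(mv):

Initial wavelength: λ₁ = h/(mv₁) = 4.84 × 10^-13 m
Final wavelength: λ₂ = h/(mv₂) = 1.21 × 10^-13 m

Since λ ∝ 1/v, when velocity increases by a factor of 4, the wavelength decreases by a factor of 4.

λ₂/λ₁ = v₁/v₂ = 1/4

The wavelength decreases by a factor of 4.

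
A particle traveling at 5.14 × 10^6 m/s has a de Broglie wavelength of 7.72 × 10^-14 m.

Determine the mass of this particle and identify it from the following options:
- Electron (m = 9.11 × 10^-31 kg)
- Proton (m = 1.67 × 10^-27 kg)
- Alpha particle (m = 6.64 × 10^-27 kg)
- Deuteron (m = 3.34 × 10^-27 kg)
The particle is a proton.

From λ = h/(mv), solve for mass:

m = h/(λv)
m = (6.626 × 10^-34 J·s) / (7.72 × 10^-14 m × 5.14 × 10^6 m/s)
m = 1.67 × 10^-27 kg

Comparing with the listed masses, this is closest to a proton.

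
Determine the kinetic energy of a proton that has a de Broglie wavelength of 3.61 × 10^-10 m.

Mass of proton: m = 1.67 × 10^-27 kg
1.01 × 10^-21 J (or 6.30 × 10^-3 eV)

From λ = h/√(2mKE), we solve for KE:

λ² = h²/(2mKE)
KE = h²/(2mλ²)
KE = (6.626 × 10^-34 J·s)² / (2 × 1.67 × 10^-27 kg × (3.61 × 10^-10 m)²)
KE = 1.01 × 10^-21 J
KE = 6.30 × 10^-3 eV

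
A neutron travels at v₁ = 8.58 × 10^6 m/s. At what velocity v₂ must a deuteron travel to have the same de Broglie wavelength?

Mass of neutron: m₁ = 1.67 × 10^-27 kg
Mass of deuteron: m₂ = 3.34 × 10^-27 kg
v₂ = 4.29 × 10^6 m/s

For equal de Broglie wavelengths: λ₁ = λ₂

h/(m₁v₁) = h/(m₂v₂)
m₁v₁ = m₂v₂
v₂ = v₁ · (m₁/m₂)

v₂ = 8.58 × 10^6 m/s × (1.67 × 10^-27 kg / 3.34 × 10^-27 kg)
v₂ = 4.29 × 10^6 m/s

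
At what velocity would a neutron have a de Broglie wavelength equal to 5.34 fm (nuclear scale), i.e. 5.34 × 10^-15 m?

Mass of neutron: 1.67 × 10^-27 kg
7.43 × 10^7 m/s

From λ = h/(mv), solve for v:

v = h/(mλ)
v = (6.626 × 10^-34 J·s) / (1.67 × 10^-27 kg × 5.34 × 10^-15 m)
v = 7.43 × 10^7 m/s

Note: This velocity is 24.8% of the speed of light, so relativistic corrections would be needed for a more accurate calculation.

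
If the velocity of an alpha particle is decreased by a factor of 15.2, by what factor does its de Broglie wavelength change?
The wavelength increases by a factor of 15.2.

From λ = h/(mv), the wavelength is inversely proportional to velocity:

λ ∝ 1/v

If v → v/15.2, then λ → 15.2λ

When velocity is decreased by a factor of 15.2, the wavelength increases by a factor of 15.2.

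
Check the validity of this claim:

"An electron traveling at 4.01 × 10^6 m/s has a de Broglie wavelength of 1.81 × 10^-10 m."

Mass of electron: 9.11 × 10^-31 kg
True

The claim is correct.

Using λ = h/(mv):
λ = (6.626 × 10^-34 J·s) / (9.11 × 10^-31 kg × 4.01 × 10^6 m/s)
λ = 1.81 × 10^-10 m

This matches the claimed value.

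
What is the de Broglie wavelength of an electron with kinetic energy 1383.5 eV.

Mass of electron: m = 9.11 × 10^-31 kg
3.30 × 10^-11 m

Using λ = h/√(2mKE):

First convert KE to Joules: KE = 1383.5 eV = 2.217 × 10^-16 J

λ = h/√(2mKE)
λ = (6.626 × 10^-34 J·s) / √(2 × 9.11 × 10^-31 kg × 2.217 × 10^-16 J)
λ = 3.30 × 10^-11 m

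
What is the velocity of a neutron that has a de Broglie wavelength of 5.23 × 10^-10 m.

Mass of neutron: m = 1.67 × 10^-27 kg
7.59 × 10^2 m/s

From the de Broglie relation λ = h/(mv), we solve for v:

v = h/(mλ)
v = (6.626 × 10^-34 J·s) / (1.67 × 10^-27 kg × 5.23 × 10^-10 m)
v = 7.59 × 10^2 m/s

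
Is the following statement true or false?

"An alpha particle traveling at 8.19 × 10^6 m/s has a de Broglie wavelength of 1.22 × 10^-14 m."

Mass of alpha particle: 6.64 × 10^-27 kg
True

The claim is correct.

Using λ = h/(mv):
λ = (6.626 × 10^-34 J·s) / (6.64 × 10^-27 kg × 8.19 × 10^6 m/s)
λ = 1.22 × 10^-14 m

This matches the claimed value.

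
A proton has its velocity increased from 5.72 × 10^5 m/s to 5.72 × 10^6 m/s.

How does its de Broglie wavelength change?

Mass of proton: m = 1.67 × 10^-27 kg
The wavelength decreases by a factor of 10.

Using λ = h/(mv):

Initial wavelength: λ₁ = h/(mv₁) = 6.94 × 10^-13 m
Final wavelength: λ₂ = h/(mv₂) = 6.94 × 10^-14 m

Since λ ∝ 1/v, when velocity increases by a factor of 10, the wavelength decreases by a factor of 10.

λ₂/λ₁ = v₁/v₂ = 1/10

The wavelength decreases by a factor of 10.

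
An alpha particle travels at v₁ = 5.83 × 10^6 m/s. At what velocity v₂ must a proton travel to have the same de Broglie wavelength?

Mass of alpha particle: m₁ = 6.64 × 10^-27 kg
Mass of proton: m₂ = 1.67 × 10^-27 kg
v₂ = 2.32 × 10^7 m/s

For equal de Broglie wavelengths: λ₁ = λ₂

h/(m₁v₁) = h/(m₂v₂)
m₁v₁ = m₂v₂
v₂ = v₁ · (m₁/m₂)

v₂ = 5.83 × 10^6 m/s × (6.64 × 10^-27 kg / 1.67 × 10^-27 kg)
v₂ = 2.32 × 10^7 m/s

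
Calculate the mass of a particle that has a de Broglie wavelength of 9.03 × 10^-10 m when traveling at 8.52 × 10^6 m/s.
8.61 × 10^-32 kg

From the de Broglie relation λ = h/(mv), we solve for m:

m = h/(λv)
m = (6.626 × 10^-34 J·s) / (9.03 × 10^-10 m × 8.52 × 10^6 m/s)
m = 8.61 × 10^-32 kg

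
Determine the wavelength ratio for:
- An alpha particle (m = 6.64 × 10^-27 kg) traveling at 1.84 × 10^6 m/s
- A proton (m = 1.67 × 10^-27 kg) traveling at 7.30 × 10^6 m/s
λ₁/λ₂ = 0.998

Using λ = h/(mv):

λ₁ = h/(m₁v₁) = 5.42 × 10^-14 m
λ₂ = h/(m₂v₂) = 5.44 × 10^-14 m

Ratio λ₁/λ₂ = (m₂v₂)/(m₁v₁)
         = (1.67 × 10^-27 kg × 7.30 × 10^6 m/s) / (6.64 × 10^-27 kg × 1.84 × 10^6 m/s)
         = 0.998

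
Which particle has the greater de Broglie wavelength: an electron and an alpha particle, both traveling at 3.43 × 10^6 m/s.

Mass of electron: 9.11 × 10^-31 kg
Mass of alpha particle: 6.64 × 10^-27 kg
The electron has the longer wavelength.

Using λ = h/(mv), since both particles have the same velocity, the wavelength depends only on mass.

For electron: λ₁ = h/(m₁v) = 2.12 × 10^-10 m
For alpha particle: λ₂ = h/(m₂v) = 2.91 × 10^-14 m

Since λ ∝ 1/m at constant velocity, the lighter particle has the longer wavelength.

The electron has the longer de Broglie wavelength.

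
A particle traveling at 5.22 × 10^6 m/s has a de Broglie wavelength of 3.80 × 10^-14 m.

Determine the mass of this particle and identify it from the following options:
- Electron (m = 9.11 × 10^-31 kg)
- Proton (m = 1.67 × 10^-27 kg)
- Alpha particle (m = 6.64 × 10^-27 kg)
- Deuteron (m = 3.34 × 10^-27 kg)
The particle is a deuteron.

From λ = h/(mv), solve for mass:

m = h/(λv)
m = (6.626 × 10^-34 J·s) / (3.80 × 10^-14 m × 5.22 × 10^6 m/s)
m = 3.34 × 10^-27 kg

Comparing with the listed masses, this is closest to a deuteron.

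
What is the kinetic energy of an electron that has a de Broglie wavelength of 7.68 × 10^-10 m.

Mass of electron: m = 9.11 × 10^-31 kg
4.09 × 10^-19 J (or 2.55 eV)

From λ = h/√(2mKE), we solve for KE:

λ² = h²/(2mKE)
KE = h²/(2mλ²)
KE = (6.626 × 10^-34 J·s)² / (2 × 9.11 × 10^-31 kg × (7.68 × 10^-10 m)²)
KE = 4.09 × 10^-19 J
KE = 2.55 eV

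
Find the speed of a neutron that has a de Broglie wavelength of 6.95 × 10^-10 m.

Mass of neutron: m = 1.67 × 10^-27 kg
5.71 × 10^2 m/s

From the de Broglie relation λ = h/(mv), we solve for v:

v = h/(mλ)
v = (6.626 × 10^-34 J·s) / (1.67 × 10^-27 kg × 6.95 × 10^-10 m)
v = 5.71 × 10^2 m/s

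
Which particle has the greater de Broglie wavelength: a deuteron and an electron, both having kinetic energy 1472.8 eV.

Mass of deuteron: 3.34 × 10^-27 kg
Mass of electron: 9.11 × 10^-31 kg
The electron has the longer wavelength.

Using λ = h/√(2mKE):

For deuteron: λ₁ = h/√(2m₁KE) = 5.28 × 10^-13 m
For electron: λ₂ = h/√(2m₂KE) = 3.20 × 10^-11 m

Since λ ∝ 1/√m at constant kinetic energy, the lighter particle has the longer wavelength.

The electron has the longer de Broglie wavelength.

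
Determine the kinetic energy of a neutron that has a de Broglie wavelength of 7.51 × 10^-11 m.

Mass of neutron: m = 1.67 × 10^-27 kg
2.33 × 10^-20 J (or 0.145 eV)

From λ = h/√(2mKE), we solve for KE:

λ² = h²/(2mKE)
KE = h²/(2mλ²)
KE = (6.626 × 10^-34 J·s)² / (2 × 1.67 × 10^-27 kg × (7.51 × 10^-11 m)²)
KE = 2.33 × 10^-20 J
KE = 0.145 eV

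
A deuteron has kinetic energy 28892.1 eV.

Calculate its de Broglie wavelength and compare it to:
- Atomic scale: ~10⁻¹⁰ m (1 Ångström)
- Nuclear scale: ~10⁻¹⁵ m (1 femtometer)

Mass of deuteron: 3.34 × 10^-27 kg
λ = 1.19 × 10^-13 m, which is between nuclear and atomic scales.

Using λ = h/√(2mKE):

KE = 28892.1 eV = 4.629 × 10^-15 J

λ = h/√(2mKE)
λ = (6.626 × 10^-34 J·s) / √(2 × 3.34 × 10^-27 kg × 4.629 × 10^-15 J)
λ = 1.19 × 10^-13 m

Comparison:
- Atomic scale (10⁻¹⁰ m): λ is 0.0012× this size
- Nuclear scale (10⁻¹⁵ m): λ is 1.2e+02× this size

The wavelength is between nuclear and atomic scales.

This wavelength is appropriate for probing atomic structure but too large for nuclear physics experiments.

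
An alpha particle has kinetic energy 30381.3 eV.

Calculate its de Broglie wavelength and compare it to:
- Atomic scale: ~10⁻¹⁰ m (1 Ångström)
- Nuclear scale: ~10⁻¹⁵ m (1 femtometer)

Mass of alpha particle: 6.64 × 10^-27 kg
λ = 8.24 × 10^-14 m, which is between nuclear and atomic scales.

Using λ = h/√(2mKE):

KE = 30381.3 eV = 4.868 × 10^-15 J

λ = h/√(2mKE)
λ = (6.626 × 10^-34 J·s) / √(2 × 6.64 × 10^-27 kg × 4.868 × 10^-15 J)
λ = 8.24 × 10^-14 m

Comparison:
- Atomic scale (10⁻¹⁰ m): λ is 0.00082× this size
- Nuclear scale (10⁻¹⁵ m): λ is 82× this size

The wavelength is between nuclear and atomic scales.

This wavelength is appropriate for probing atomic structure but too large for nuclear physics experiments.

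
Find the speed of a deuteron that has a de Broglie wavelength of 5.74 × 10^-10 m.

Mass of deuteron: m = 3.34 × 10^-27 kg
3.46 × 10^2 m/s

From the de Broglie relation λ = h/(mv), we solve for v:

v = h/(mλ)
v = (6.626 × 10^-34 J·s) / (3.34 × 10^-27 kg × 5.74 × 10^-10 m)
v = 3.46 × 10^2 m/s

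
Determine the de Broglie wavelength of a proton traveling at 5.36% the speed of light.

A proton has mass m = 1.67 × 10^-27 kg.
2.47 × 10^-14 m

Using the de Broglie relation λ = h/(mv):

v = 5.36% × c = 1.607 × 10^7 m/s

λ = h/(mv)
λ = (6.626 × 10^-34 J·s) / (1.67 × 10^-27 kg × 1.607 × 10^7 m/s)
λ = 2.47 × 10^-14 m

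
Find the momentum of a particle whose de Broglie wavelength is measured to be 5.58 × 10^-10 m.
1.19 × 10^-24 kg·m/s

From the de Broglie relation λ = h/p, we solve for p:

p = h/λ
p = (6.626 × 10^-34 J·s) / (5.58 × 10^-10 m)
p = 1.19 × 10^-24 kg·m/s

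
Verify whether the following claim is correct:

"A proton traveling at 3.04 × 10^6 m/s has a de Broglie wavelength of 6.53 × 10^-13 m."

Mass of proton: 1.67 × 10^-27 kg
False

The claim is incorrect.

Using λ = h/(mv):
λ = (6.626 × 10^-34 J·s) / (1.67 × 10^-27 kg × 3.04 × 10^6 m/s)
λ = 1.31 × 10^-13 m

The actual wavelength differs from the claimed 6.53 × 10^-13 m.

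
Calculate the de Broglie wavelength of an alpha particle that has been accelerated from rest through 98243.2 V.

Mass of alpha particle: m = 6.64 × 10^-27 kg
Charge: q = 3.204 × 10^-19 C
3.24 × 10^-14 m

When a particle is accelerated through voltage V, it gains kinetic energy KE = qV.

The de Broglie wavelength is then λ = h/√(2mqV):

λ = h/√(2mqV)
λ = (6.626 × 10^-34 J·s) / √(2 × 6.64 × 10^-27 kg × 3.204 × 10^-19 C × 98243.2 V)
λ = 3.24 × 10^-14 m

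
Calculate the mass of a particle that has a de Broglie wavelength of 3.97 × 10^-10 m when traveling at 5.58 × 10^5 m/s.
2.99 × 10^-30 kg

From the de Broglie relation λ = h/(mv), we solve for m:

m = h/(λv)
m = (6.626 × 10^-34 J·s) / (3.97 × 10^-10 m × 5.58 × 10^5 m/s)
m = 2.99 × 10^-30 kg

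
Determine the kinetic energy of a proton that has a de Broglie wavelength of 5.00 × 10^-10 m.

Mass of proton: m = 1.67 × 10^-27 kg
5.26 × 10^-22 J (or 3.28 × 10^-3 eV)

From λ = h/√(2mKE), we solve for KE:

λ² = h²/(2mKE)
KE = h²/(2mλ²)
KE = (6.626 × 10^-34 J·s)² / (2 × 1.67 × 10^-27 kg × (5.00 × 10^-10 m)²)
KE = 5.26 × 10^-22 J
KE = 3.28 × 10^-3 eV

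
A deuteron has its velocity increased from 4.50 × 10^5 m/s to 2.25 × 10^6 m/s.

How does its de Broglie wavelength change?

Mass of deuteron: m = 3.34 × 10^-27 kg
The wavelength decreases by a factor of 5.

Using λ = h/(mv):

Initial wavelength: λ₁ = h/(mv₁) = 4.41 × 10^-13 m
Final wavelength: λ₂ = h/(mv₂) = 8.82 × 10^-14 m

Since λ ∝ 1/v, when velocity increases by a factor of 5, the wavelength decreases by a factor of 5.

λ₂/λ₁ = v₁/v₂ = 1/5

The wavelength decreases by a factor of 5.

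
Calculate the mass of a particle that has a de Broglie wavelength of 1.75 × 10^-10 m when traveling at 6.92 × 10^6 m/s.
5.47 × 10^-31 kg

From the de Broglie relation λ = h/(mv), we solve for m:

m = h/(λv)
m = (6.626 × 10^-34 J·s) / (1.75 × 10^-10 m × 6.92 × 10^6 m/s)
m = 5.47 × 10^-31 kg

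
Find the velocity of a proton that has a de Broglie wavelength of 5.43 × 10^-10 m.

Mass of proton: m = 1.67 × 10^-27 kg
7.31 × 10^2 m/s

From the de Broglie relation λ = h/(mv), we solve for v:

v = h/(mλ)
v = (6.626 × 10^-34 J·s) / (1.67 × 10^-27 kg × 5.43 × 10^-10 m)
v = 7.31 × 10^2 m/s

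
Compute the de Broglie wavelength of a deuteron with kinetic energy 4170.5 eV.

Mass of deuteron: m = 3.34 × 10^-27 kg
3.14 × 10^-13 m

Using λ = h/√(2mKE):

First convert KE to Joules: KE = 4170.5 eV = 6.682 × 10^-16 J

λ = h/√(2mKE)
λ = (6.626 × 10^-34 J·s) / √(2 × 3.34 × 10^-27 kg × 6.682 × 10^-16 J)
λ = 3.14 × 10^-13 m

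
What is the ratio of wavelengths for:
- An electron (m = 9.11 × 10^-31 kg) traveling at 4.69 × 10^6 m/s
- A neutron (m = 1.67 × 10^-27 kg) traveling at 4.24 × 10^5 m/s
λ₁/λ₂ = 166

Using λ = h/(mv):

λ₁ = h/(m₁v₁) = 1.55 × 10^-10 m
λ₂ = h/(m₂v₂) = 9.36 × 10^-13 m

Ratio λ₁/λ₂ = (m₂v₂)/(m₁v₁)
         = (1.67 × 10^-27 kg × 4.24 × 10^5 m/s) / (9.11 × 10^-31 kg × 4.69 × 10^6 m/s)
         = 166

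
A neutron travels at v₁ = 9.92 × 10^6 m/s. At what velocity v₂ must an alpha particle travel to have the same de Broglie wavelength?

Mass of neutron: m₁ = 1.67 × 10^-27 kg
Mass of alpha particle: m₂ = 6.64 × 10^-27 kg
v₂ = 2.49 × 10^6 m/s

For equal de Broglie wavelengths: λ₁ = λ₂

h/(m₁v₁) = h/(m₂v₂)
m₁v₁ = m₂v₂
v₂ = v₁ · (m₁/m₂)

v₂ = 9.92 × 10^6 m/s × (1.67 × 10^-27 kg / 6.64 × 10^-27 kg)
v₂ = 2.49 × 10^6 m/s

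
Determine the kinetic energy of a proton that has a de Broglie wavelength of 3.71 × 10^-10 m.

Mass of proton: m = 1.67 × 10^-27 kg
9.55 × 10^-22 J (or 5.96 × 10^-3 eV)

From λ = h/√(2mKE), we solve for KE:

λ² = h²/(2mKE)
KE = h²/(2mλ²)
KE = (6.626 × 10^-34 J·s)² / (2 × 1.67 × 10^-27 kg × (3.71 × 10^-10 m)²)
KE = 9.55 × 10^-22 J
KE = 5.96 × 10^-3 eV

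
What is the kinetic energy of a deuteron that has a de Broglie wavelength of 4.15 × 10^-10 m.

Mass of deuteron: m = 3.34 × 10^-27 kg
3.82 × 10^-22 J (or 2.38 × 10^-3 eV)

From λ = h/√(2mKE), we solve for KE:

λ² = h²/(2mKE)
KE = h²/(2mλ²)
KE = (6.626 × 10^-34 J·s)² / (2 × 3.34 × 10^-27 kg × (4.15 × 10^-10 m)²)
KE = 3.82 × 10^-22 J
KE = 2.38 × 10^-3 eV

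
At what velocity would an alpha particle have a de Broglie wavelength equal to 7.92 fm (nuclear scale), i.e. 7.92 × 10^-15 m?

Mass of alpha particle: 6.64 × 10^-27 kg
1.26 × 10^7 m/s

From λ = h/(mv), solve for v:

v = h/(mλ)
v = (6.626 × 10^-34 J·s) / (6.64 × 10^-27 kg × 7.92 × 10^-15 m)
v = 1.26 × 10^7 m/s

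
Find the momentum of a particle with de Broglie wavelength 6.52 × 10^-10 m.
1.02 × 10^-24 kg·m/s

From the de Broglie relation λ = h/p, we solve for p:

p = h/λ
p = (6.626 × 10^-34 J·s) / (6.52 × 10^-10 m)
p = 1.02 × 10^-24 kg·m/s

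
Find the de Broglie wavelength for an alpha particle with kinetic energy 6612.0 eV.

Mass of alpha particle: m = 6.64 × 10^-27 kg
1.77 × 10^-13 m

Using λ = h/√(2mKE):

First convert KE to Joules: KE = 6612.0 eV = 1.059 × 10^-15 J

λ = h/√(2mKE)
λ = (6.626 × 10^-34 J·s) / √(2 × 6.64 × 10^-27 kg × 1.059 × 10^-15 J)
λ = 1.77 × 10^-13 m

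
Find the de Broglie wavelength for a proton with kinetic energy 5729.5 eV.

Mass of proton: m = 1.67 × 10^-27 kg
3.78 × 10^-13 m

Using λ = h/√(2mKE):

First convert KE to Joules: KE = 5729.5 eV = 9.180 × 10^-16 J

λ = h/√(2mKE)
λ = (6.626 × 10^-34 J·s) / √(2 × 1.67 × 10^-27 kg × 9.180 × 10^-16 J)
λ = 3.78 × 10^-13 m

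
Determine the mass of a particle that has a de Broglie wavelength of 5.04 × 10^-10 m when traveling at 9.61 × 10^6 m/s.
1.37 × 10^-31 kg

From the de Broglie relation λ = h/(mv), we solve for m:

m = h/(λv)
m = (6.626 × 10^-34 J·s) / (5.04 × 10^-10 m × 9.61 × 10^6 m/s)
m = 1.37 × 10^-31 kg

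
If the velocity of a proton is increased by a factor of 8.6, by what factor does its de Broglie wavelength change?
The wavelength decreases by a factor of 8.6.

From λ = h/(mv), the wavelength is inversely proportional to velocity:

λ ∝ 1/v

If v → 8.6v, then λ → λ/8.6

When velocity is increased by a factor of 8.6, the wavelength decreases by a factor of 8.6.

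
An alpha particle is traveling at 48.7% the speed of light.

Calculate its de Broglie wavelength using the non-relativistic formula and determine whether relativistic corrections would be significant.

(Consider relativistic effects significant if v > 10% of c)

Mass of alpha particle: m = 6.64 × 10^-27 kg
Yes, relativistic corrections are needed.

Using the non-relativistic de Broglie formula λ = h/(mv):

v = 48.7% × c = 1.460 × 10^8 m/s

λ = h/(mv)
λ = (6.626 × 10^-34 J·s) / (6.64 × 10^-27 kg × 1.460 × 10^8 m/s)
λ = 6.83 × 10^-16 m

Since v = 48.7% of c > 10% of c, relativistic corrections ARE significant and the actual wavelength would differ from this non-relativistic estimate.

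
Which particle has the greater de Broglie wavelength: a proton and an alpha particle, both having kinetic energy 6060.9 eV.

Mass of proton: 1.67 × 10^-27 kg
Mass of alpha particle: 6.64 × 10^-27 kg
The proton has the longer wavelength.

Using λ = h/√(2mKE):

For proton: λ₁ = h/√(2m₁KE) = 3.68 × 10^-13 m
For alpha particle: λ₂ = h/√(2m₂KE) = 1.85 × 10^-13 m

Since λ ∝ 1/√m at constant kinetic energy, the lighter particle has the longer wavelength.

The proton has the longer de Broglie wavelength.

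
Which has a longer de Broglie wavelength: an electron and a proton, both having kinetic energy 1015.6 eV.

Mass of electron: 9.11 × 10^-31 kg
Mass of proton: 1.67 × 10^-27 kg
The electron has the longer wavelength.

Using λ = h/√(2mKE):

For electron: λ₁ = h/√(2m₁KE) = 3.85 × 10^-11 m
For proton: λ₂ = h/√(2m₂KE) = 8.99 × 10^-13 m

Since λ ∝ 1/√m at constant kinetic energy, the lighter particle has the longer wavelength.

The electron has the longer de Broglie wavelength.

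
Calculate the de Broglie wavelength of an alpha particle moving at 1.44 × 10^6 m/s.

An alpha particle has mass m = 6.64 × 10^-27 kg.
6.93 × 10^-14 m

Using the de Broglie relation λ = h/(mv):

λ = h/(mv)
λ = (6.626 × 10^-34 J·s) / (6.64 × 10^-27 kg × 1.44 × 10^6 m/s)
λ = 6.93 × 10^-14 m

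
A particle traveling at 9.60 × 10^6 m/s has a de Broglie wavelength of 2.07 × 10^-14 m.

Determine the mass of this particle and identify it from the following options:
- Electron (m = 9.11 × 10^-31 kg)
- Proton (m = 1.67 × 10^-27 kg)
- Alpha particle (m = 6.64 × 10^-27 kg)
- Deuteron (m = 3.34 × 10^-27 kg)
The particle is a deuteron.

From λ = h/(mv), solve for mass:

m = h/(λv)
m = (6.626 × 10^-34 J·s) / (2.07 × 10^-14 m × 9.60 × 10^6 m/s)
m = 3.33 × 10^-27 kg

Comparing with the listed masses, this is closest to a deuteron.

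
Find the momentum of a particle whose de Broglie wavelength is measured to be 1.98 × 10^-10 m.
3.35 × 10^-24 kg·m/s

From the de Broglie relation λ = h/p, we solve for p:

p = h/λ
p = (6.626 × 10^-34 J·s) / (1.98 × 10^-10 m)
p = 3.35 × 10^-24 kg·m/s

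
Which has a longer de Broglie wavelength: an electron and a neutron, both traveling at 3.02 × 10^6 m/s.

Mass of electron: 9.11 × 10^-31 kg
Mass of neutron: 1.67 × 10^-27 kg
The electron has the longer wavelength.

Using λ = h/(mv), since both particles have the same velocity, the wavelength depends only on mass.

For electron: λ₁ = h/(m₁v) = 2.41 × 10^-10 m
For neutron: λ₂ = h/(m₂v) = 1.31 × 10^-13 m

Since λ ∝ 1/m at constant velocity, the lighter particle has the longer wavelength.

The electron has the longer de Broglie wavelength.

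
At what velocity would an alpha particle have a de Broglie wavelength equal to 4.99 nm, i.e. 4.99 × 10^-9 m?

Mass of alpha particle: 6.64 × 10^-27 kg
2.00 × 10^1 m/s

From λ = h/(mv), solve for v:

v = h/(mλ)
v = (6.626 × 10^-34 J·s) / (6.64 × 10^-27 kg × 4.99 × 10^-9 m)
v = 2.00 × 10^1 m/s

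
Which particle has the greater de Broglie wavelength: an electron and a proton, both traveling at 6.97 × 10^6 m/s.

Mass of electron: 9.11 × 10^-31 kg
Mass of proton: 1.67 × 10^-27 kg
The electron has the longer wavelength.

Using λ = h/(mv), since both particles have the same velocity, the wavelength depends only on mass.

For electron: λ₁ = h/(m₁v) = 1.04 × 10^-10 m
For proton: λ₂ = h/(m₂v) = 5.69 × 10^-14 m

Since λ ∝ 1/m at constant velocity, the lighter particle has the longer wavelength.

The electron has the longer de Broglie wavelength.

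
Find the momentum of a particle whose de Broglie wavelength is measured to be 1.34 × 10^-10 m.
4.94 × 10^-24 kg·m/s

From the de Broglie relation λ = h/p, we solve for p:

p = h/λ
p = (6.626 × 10^-34 J·s) / (1.34 × 10^-10 m)
p = 4.94 × 10^-24 kg·m/s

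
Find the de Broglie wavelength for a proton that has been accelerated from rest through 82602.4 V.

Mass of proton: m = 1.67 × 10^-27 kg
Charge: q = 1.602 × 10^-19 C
9.97 × 10^-14 m

When a particle is accelerated through voltage V, it gains kinetic energy KE = qV.

The de Broglie wavelength is then λ = h/√(2mqV):

λ = h/√(2mqV)
λ = (6.626 × 10^-34 J·s) / √(2 × 1.67 × 10^-27 kg × 1.602 × 10^-19 C × 82602.4 V)
λ = 9.97 × 10^-14 m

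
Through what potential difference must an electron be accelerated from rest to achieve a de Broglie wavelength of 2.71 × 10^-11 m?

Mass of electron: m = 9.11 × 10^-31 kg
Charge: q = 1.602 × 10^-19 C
2.05 × 10^3 V

From λ = h/√(2mqV), we solve for V:

λ² = h²/(2mqV)
V = h²/(2mqλ²)
V = (6.626 × 10^-34 J·s)² / (2 × 9.11 × 10^-31 kg × 1.602 × 10^-19 C × (2.71 × 10^-11 m)²)
V = 2.05 × 10^3 V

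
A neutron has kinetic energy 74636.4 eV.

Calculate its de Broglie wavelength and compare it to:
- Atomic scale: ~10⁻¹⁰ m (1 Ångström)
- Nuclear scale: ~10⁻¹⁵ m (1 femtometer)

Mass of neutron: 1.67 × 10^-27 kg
λ = 1.05 × 10^-13 m, which is between nuclear and atomic scales.

Using λ = h/√(2mKE):

KE = 74636.4 eV = 1.196 × 10^-14 J

λ = h/√(2mKE)
λ = (6.626 × 10^-34 J·s) / √(2 × 1.67 × 10^-27 kg × 1.196 × 10^-14 J)
λ = 1.05 × 10^-13 m

Comparison:
- Atomic scale (10⁻¹⁰ m): λ is 0.001× this size
- Nuclear scale (10⁻¹⁵ m): λ is 1e+02× this size

The wavelength is between nuclear and atomic scales.

This wavelength is appropriate for probing atomic structure but too large for nuclear physics experiments.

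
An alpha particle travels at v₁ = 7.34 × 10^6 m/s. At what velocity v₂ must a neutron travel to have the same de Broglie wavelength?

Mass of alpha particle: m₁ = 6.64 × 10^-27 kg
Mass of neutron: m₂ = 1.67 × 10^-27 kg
v₂ = 2.92 × 10^7 m/s

For equal de Broglie wavelengths: λ₁ = λ₂

h/(m₁v₁) = h/(m₂v₂)
m₁v₁ = m₂v₂
v₂ = v₁ · (m₁/m₂)

v₂ = 7.34 × 10^6 m/s × (6.64 × 10^-27 kg / 1.67 × 10^-27 kg)
v₂ = 2.92 × 10^7 m/s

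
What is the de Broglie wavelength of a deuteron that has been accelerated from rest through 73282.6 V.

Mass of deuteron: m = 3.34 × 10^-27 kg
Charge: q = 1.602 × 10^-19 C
7.48 × 10^-14 m

When a particle is accelerated through voltage V, it gains kinetic energy KE = qV.

The de Broglie wavelength is then λ = h/√(2mqV):

λ = h/√(2mqV)
λ = (6.626 × 10^-34 J·s) / √(2 × 3.34 × 10^-27 kg × 1.602 × 10^-19 C × 73282.6 V)
λ = 7.48 × 10^-14 m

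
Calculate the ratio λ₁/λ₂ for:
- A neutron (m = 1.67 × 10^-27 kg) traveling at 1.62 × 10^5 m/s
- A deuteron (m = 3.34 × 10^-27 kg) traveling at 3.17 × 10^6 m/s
λ₁/λ₂ = 39.1

Using λ = h/(mv):

λ₁ = h/(m₁v₁) = 2.45 × 10^-12 m
λ₂ = h/(m₂v₂) = 6.26 × 10^-14 m

Ratio λ₁/λ₂ = (m₂v₂)/(m₁v₁)
         = (3.34 × 10^-27 kg × 3.17 × 10^6 m/s) / (1.67 × 10^-27 kg × 1.62 × 10^5 m/s)
         = 39.1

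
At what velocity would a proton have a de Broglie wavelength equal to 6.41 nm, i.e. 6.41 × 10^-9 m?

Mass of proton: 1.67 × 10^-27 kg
6.19 × 10^1 m/s

From λ = h/(mv), solve for v:

v = h/(mλ)
v = (6.626 × 10^-34 J·s) / (1.67 × 10^-27 kg × 6.41 × 10^-9 m)
v = 6.19 × 10^1 m/s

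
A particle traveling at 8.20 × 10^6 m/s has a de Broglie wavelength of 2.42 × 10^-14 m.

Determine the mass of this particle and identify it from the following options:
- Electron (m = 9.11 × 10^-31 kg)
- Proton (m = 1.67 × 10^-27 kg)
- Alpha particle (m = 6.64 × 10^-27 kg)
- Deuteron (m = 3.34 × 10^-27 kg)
The particle is a deuteron.

From λ = h/(mv), solve for mass:

m = h/(λv)
m = (6.626 × 10^-34 J·s) / (2.42 × 10^-14 m × 8.20 × 10^6 m/s)
m = 3.34 × 10^-27 kg

Comparing with the listed masses, this is closest to a deuteron.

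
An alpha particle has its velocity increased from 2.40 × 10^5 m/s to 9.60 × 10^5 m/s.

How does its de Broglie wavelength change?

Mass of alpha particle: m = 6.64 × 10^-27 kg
The wavelength decreases by a factor of 4.

Using λ = h/(mv):

Initial wavelength: λ₁ = h/(mv₁) = 4.16 × 10^-13 m
Final wavelength: λ₂ = h/(mv₂) = 1.04 × 10^-13 m

Since λ ∝ 1/v, when velocity increases by a factor of 4, the wavelength decreases by a factor of 4.

λ₂/λ₁ = v₁/v₂ = 1/4

The wavelength decreases by a factor of 4.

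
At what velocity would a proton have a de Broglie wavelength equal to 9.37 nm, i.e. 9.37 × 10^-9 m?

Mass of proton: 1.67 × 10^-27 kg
4.23 × 10^1 m/s

From λ = h/(mv), solve for v:

v = h/(mλ)
v = (6.626 × 10^-34 J·s) / (1.67 × 10^-27 kg × 9.37 × 10^-9 m)
v = 4.23 × 10^1 m/s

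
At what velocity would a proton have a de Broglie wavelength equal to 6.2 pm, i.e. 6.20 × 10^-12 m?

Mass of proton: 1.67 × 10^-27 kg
6.40 × 10^4 m/s

From λ = h/(mv), solve for v:

v = h/(mλ)
v = (6.626 × 10^-34 J·s) / (1.67 × 10^-27 kg × 6.20 × 10^-12 m)
v = 6.40 × 10^4 m/s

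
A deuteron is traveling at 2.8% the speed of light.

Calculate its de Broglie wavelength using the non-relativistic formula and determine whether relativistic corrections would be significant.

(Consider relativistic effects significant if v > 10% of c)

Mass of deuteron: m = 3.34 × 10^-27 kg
No, relativistic corrections are not needed.

Using the non-relativistic de Broglie formula λ = h/(mv):

v = 2.8% × c = 8.394 × 10^6 m/s

λ = h/(mv)
λ = (6.626 × 10^-34 J·s) / (3.34 × 10^-27 kg × 8.394 × 10^6 m/s)
λ = 2.36 × 10^-14 m

Since v = 2.8% of c < 10% of c, relativistic corrections are NOT significant and this non-relativistic result is a good approximation.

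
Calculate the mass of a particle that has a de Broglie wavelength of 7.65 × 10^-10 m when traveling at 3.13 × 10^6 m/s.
2.77 × 10^-31 kg

From the de Broglie relation λ = h/(mv), we solve for m:

m = h/(λv)
m = (6.626 × 10^-34 J·s) / (7.65 × 10^-10 m × 3.13 × 10^6 m/s)
m = 2.77 × 10^-31 kg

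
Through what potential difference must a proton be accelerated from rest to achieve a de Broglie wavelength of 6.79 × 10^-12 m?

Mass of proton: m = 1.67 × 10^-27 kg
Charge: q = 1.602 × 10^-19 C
17.8 V

From λ = h/√(2mqV), we solve for V:

λ² = h²/(2mqV)
V = h²/(2mqλ²)
V = (6.626 × 10^-34 J·s)² / (2 × 1.67 × 10^-27 kg × 1.602 × 10^-19 C × (6.79 × 10^-12 m)²)
V = 17.8 V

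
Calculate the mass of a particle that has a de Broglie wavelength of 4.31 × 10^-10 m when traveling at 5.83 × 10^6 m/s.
2.64 × 10^-31 kg

From the de Broglie relation λ = h/(mv), we solve for m:

m = h/(λv)
m = (6.626 × 10^-34 J·s) / (4.31 × 10^-10 m × 5.83 × 10^6 m/s)
m = 2.64 × 10^-31 kg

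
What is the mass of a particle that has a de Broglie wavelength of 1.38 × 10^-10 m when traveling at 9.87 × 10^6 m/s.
4.86 × 10^-31 kg

From the de Broglie relation λ = h/(mv), we solve for m:

m = h/(λv)
m = (6.626 × 10^-34 J·s) / (1.38 × 10^-10 m × 9.87 × 10^6 m/s)
m = 4.86 × 10^-31 kg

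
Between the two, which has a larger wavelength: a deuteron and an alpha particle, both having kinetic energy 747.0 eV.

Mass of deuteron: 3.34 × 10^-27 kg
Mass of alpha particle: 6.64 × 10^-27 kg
The deuteron has the longer wavelength.

Using λ = h/√(2mKE):

For deuteron: λ₁ = h/√(2m₁KE) = 7.41 × 10^-13 m
For alpha particle: λ₂ = h/√(2m₂KE) = 5.26 × 10^-13 m

Since λ ∝ 1/√m at constant kinetic energy, the lighter particle has the longer wavelength.

The deuteron has the longer de Broglie wavelength.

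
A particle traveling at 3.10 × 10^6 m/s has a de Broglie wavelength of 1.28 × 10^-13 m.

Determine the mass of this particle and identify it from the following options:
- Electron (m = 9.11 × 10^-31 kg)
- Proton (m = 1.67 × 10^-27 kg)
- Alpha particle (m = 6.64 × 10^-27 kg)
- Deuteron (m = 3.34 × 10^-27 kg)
The particle is a proton.

From λ = h/(mv), solve for mass:

m = h/(λv)
m = (6.626 × 10^-34 J·s) / (1.28 × 10^-13 m × 3.10 × 10^6 m/s)
m = 1.67 × 10^-27 kg

Comparing with the listed masses, this is closest to a proton.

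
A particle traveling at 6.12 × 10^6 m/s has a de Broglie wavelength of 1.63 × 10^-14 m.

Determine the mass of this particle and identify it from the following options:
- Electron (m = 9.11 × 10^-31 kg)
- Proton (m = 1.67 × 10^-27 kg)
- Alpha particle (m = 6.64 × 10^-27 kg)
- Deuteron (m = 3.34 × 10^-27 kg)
The particle is an alpha particle.

From λ = h/(mv), solve for mass:

m = h/(λv)
m = (6.626 × 10^-34 J·s) / (1.63 × 10^-14 m × 6.12 × 10^6 m/s)
m = 6.64 × 10^-27 kg

Comparing with the listed masses, this is closest to an alpha particle.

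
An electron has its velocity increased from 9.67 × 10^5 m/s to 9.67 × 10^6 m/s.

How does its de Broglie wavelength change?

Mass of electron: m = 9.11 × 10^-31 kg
The wavelength decreases by a factor of 10.

Using λ = h/(mv):

Initial wavelength: λ₁ = h/(mv₁) = 7.52 × 10^-10 m
Final wavelength: λ₂ = h/(mv₂) = 7.52 × 10^-11 m

Since λ ∝ 1/v, when velocity increases by a factor of 10, the wavelength decreases by a factor of 10.

λ₂/λ₁ = v₁/v₂ = 1/10

The wavelength decreases by a factor of 10.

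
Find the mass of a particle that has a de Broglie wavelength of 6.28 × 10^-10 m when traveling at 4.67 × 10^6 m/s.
2.26 × 10^-31 kg

From the de Broglie relation λ = h/(mv), we solve for m:

m = h/(λv)
m = (6.626 × 10^-34 J·s) / (6.28 × 10^-10 m × 4.67 × 10^6 m/s)
m = 2.26 × 10^-31 kg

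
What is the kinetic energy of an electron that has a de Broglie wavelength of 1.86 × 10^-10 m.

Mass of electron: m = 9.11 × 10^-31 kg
6.97 × 10^-18 J (or 43.5 eV)

From λ = h/√(2mKE), we solve for KE:

λ² = h²/(2mKE)
KE = h²/(2mλ²)
KE = (6.626 × 10^-34 J·s)² / (2 × 9.11 × 10^-31 kg × (1.86 × 10^-10 m)²)
KE = 6.97 × 10^-18 J
KE = 43.5 eV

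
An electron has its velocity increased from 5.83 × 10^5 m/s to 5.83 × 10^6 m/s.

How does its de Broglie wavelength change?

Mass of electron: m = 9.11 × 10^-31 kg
The wavelength decreases by a factor of 10.

Using λ = h/(mv):

Initial wavelength: λ₁ = h/(mv₁) = 1.25 × 10^-9 m
Final wavelength: λ₂ = h/(mv₂) = 1.25 × 10^-10 m

Since λ ∝ 1/v, when velocity increases by a factor of 10, the wavelength decreases by a factor of 10.

λ₂/λ₁ = v₁/v₂ = 1/10

The wavelength decreases by a factor of 10.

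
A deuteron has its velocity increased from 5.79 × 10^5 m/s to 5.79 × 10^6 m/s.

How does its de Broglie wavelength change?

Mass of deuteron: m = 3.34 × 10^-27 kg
The wavelength decreases by a factor of 10.

Using λ = h/(mv):

Initial wavelength: λ₁ = h/(mv₁) = 3.43 × 10^-13 m
Final wavelength: λ₂ = h/(mv₂) = 3.43 × 10^-14 m

Since λ ∝ 1/v, when velocity increases by a factor of 10, the wavelength decreases by a factor of 10.

λ₂/λ₁ = v₁/v₂ = 1/10

The wavelength decreases by a factor of 10.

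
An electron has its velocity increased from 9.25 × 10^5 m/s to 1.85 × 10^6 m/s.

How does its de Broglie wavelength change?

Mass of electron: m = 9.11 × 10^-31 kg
The wavelength decreases by a factor of 2.

Using λ = h/(mv):

Initial wavelength: λ₁ = h/(mv₁) = 7.86 × 10^-10 m
Final wavelength: λ₂ = h/(mv₂) = 3.93 × 10^-10 m

Since λ ∝ 1/v, when velocity increases by a factor of 2, the wavelength decreases by a factor of 2.

λ₂/λ₁ = v₁/v₂ = 1/2

The wavelength decreases by a factor of 2.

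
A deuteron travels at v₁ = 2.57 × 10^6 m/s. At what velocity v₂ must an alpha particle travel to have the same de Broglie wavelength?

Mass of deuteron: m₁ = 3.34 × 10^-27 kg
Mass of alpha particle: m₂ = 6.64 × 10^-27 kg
v₂ = 1.29 × 10^6 m/s

For equal de Broglie wavelengths: λ₁ = λ₂

h/(m₁v₁) = h/(m₂v₂)
m₁v₁ = m₂v₂
v₂ = v₁ · (m₁/m₂)

v₂ = 2.57 × 10^6 m/s × (3.34 × 10^-27 kg / 6.64 × 10^-27 kg)
v₂ = 1.29 × 10^6 m/s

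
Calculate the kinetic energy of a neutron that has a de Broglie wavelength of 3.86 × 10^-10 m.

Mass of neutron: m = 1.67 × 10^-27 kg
8.82 × 10^-22 J (or 5.51 × 10^-3 eV)

From λ = h/√(2mKE), we solve for KE:

λ² = h²/(2mKE)
KE = h²/(2mλ²)
KE = (6.626 × 10^-34 J·s)² / (2 × 1.67 × 10^-27 kg × (3.86 × 10^-10 m)²)
KE = 8.82 × 10^-22 J
KE = 5.51 × 10^-3 eV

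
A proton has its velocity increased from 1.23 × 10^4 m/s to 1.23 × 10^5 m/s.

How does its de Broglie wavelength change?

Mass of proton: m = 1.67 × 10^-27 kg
The wavelength decreases by a factor of 10.

Using λ = h/(mv):

Initial wavelength: λ₁ = h/(mv₁) = 3.23 × 10^-11 m
Final wavelength: λ₂ = h/(mv₂) = 3.23 × 10^-12 m

Since λ ∝ 1/v, when velocity increases by a factor of 10, the wavelength decreases by a factor of 10.

λ₂/λ₁ = v₁/v₂ = 1/10

The wavelength decreases by a factor of 10.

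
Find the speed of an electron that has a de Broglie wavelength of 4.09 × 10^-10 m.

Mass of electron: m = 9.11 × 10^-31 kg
1.78 × 10^6 m/s

From the de Broglie relation λ = h/(mv), we solve for v:

v = h/(mλ)
v = (6.626 × 10^-34 J·s) / (9.11 × 10^-31 kg × 4.09 × 10^-10 m)
v = 1.78 × 10^6 m/s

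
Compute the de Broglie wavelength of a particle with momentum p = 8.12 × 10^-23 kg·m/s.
8.16 × 10^-12 m

Using the de Broglie relation λ = h/p:

λ = h/p
λ = (6.626 × 10^-34 J·s) / (8.12 × 10^-23 kg·m/s)
λ = 8.16 × 10^-12 m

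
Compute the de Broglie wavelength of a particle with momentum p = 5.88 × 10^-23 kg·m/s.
1.13 × 10^-11 m

Using the de Broglie relation λ = h/p:

λ = h/p
λ = (6.626 × 10^-34 J·s) / (5.88 × 10^-23 kg·m/s)
λ = 1.13 × 10^-11 m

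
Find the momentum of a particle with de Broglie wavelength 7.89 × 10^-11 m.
8.40 × 10^-24 kg·m/s

From the de Broglie relation λ = h/p, we solve for p:

p = h/λ
p = (6.626 × 10^-34 J·s) / (7.89 × 10^-11 m)
p = 8.40 × 10^-24 kg·m/s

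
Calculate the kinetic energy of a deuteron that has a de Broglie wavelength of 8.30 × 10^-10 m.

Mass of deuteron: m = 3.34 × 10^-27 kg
9.54 × 10^-23 J (or 5.95 × 10^-4 eV)

From λ = h/√(2mKE), we solve for KE:

λ² = h²/(2mKE)
KE = h²/(2mλ²)
KE = (6.626 × 10^-34 J·s)² / (2 × 3.34 × 10^-27 kg × (8.30 × 10^-10 m)²)
KE = 9.54 × 10^-23 J
KE = 5.95 × 10^-4 eV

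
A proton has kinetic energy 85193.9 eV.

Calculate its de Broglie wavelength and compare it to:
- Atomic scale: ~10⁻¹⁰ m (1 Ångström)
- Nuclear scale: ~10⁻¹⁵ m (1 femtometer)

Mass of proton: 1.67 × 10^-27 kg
λ = 9.81 × 10^-14 m, which is between nuclear and atomic scales.

Using λ = h/√(2mKE):

KE = 85193.9 eV = 1.365 × 10^-14 J

λ = h/√(2mKE)
λ = (6.626 × 10^-34 J·s) / √(2 × 1.67 × 10^-27 kg × 1.365 × 10^-14 J)
λ = 9.81 × 10^-14 m

Comparison:
- Atomic scale (10⁻¹⁰ m): λ is 0.00098× this size
- Nuclear scale (10⁻¹⁵ m): λ is 98× this size

The wavelength is between nuclear and atomic scales.

This wavelength is appropriate for probing atomic structure but too large for nuclear physics experiments.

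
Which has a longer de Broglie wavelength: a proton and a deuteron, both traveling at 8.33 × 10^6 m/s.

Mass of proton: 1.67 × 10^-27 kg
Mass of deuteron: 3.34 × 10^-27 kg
The proton has the longer wavelength.

Using λ = h/(mv), since both particles have the same velocity, the wavelength depends only on mass.

For proton: λ₁ = h/(m₁v) = 4.76 × 10^-14 m
For deuteron: λ₂ = h/(m₂v) = 2.38 × 10^-14 m

Since λ ∝ 1/m at constant velocity, the lighter particle has the longer wavelength.

The proton has the longer de Broglie wavelength.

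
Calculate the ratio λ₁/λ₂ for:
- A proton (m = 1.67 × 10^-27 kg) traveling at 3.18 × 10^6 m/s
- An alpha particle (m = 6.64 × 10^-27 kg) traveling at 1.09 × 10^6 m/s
λ₁/λ₂ = 1.36

Using λ = h/(mv):

λ₁ = h/(m₁v₁) = 1.25 × 10^-13 m
λ₂ = h/(m₂v₂) = 9.15 × 10^-14 m

Ratio λ₁/λ₂ = (m₂v₂)/(m₁v₁)
         = (6.64 × 10^-27 kg × 1.09 × 10^6 m/s) / (1.67 × 10^-27 kg × 3.18 × 10^6 m/s)
         = 1.36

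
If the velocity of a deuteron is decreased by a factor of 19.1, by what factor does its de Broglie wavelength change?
The wavelength increases by a factor of 19.1.

From λ = h/(mv), the wavelength is inversely proportional to velocity:

λ ∝ 1/v

If v → v/19.1, then λ → 19.1λ

When velocity is decreased by a factor of 19.1, the wavelength increases by a factor of 19.1.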